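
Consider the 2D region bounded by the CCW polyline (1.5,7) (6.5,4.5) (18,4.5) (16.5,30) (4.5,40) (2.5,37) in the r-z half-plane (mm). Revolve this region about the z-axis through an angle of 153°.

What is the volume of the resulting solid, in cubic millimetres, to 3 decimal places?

Volume = 11495.428 mm³

Profile (r,z), 6 vertices: (1.5,7) (6.5,4.5) (18,4.5) (16.5,30) (4.5,40) (2.5,37)
edge 0: (1.5,7)→(6.5,4.5)  cross = 1.5·4.5 − 6.5·7 = -38.7500; (r_i+r_j)·cross = 8·-38.7500 = -310.0000
edge 1: (6.5,4.5)→(18,4.5)  cross = 6.5·4.5 − 18·4.5 = -51.7500; (r_i+r_j)·cross = 24.5·-51.7500 = -1267.8750
edge 2: (18,4.5)→(16.5,30)  cross = 18·30 − 16.5·4.5 = 465.7500; (r_i+r_j)·cross = 34.5·465.7500 = 16068.3750
edge 3: (16.5,30)→(4.5,40)  cross = 16.5·40 − 4.5·30 = 525.0000; (r_i+r_j)·cross = 21·525.0000 = 11025.0000
edge 4: (4.5,40)→(2.5,37)  cross = 4.5·37 − 2.5·40 = 66.5000; (r_i+r_j)·cross = 7·66.5000 = 465.5000
edge 5: (2.5,37)→(1.5,7)  cross = 2.5·7 − 1.5·37 = -38.0000; (r_i+r_j)·cross = 4·-38.0000 = -152.0000
Σcross = 928.7500 → A = |Σcross|/2 = 464.3750 mm²
Σ(r_i+r_j)·cross = 25829.0000 → first moment M = |Σ|/6 = 4304.8333
R_c = M/A = 4304.8333/464.3750 = 9.2702 mm
θ = 153° = 2.670354 rad
V = θ·R_c·A = 2.670354·9.2702·464.3750 = 11495.428 mm³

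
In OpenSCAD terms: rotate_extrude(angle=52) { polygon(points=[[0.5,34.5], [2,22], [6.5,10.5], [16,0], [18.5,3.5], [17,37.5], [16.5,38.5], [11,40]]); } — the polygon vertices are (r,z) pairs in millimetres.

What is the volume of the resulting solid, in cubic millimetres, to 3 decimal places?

Volume = 4737.749 mm³

Profile (r,z), 8 vertices: (0.5,34.5) (2,22) (6.5,10.5) (16,0) (18.5,3.5) (17,37.5) (16.5,38.5) (11,40)
edge 0: (0.5,34.5)→(2,22)  cross = 0.5·22 − 2·34.5 = -58.0000; (r_i+r_j)·cross = 2.5·-58.0000 = -145.0000
edge 1: (2,22)→(6.5,10.5)  cross = 2·10.5 − 6.5·22 = -122.0000; (r_i+r_j)·cross = 8.5·-122.0000 = -1037.0000
edge 2: (6.5,10.5)→(16,0)  cross = 6.5·0 − 16·10.5 = -168.0000; (r_i+r_j)·cross = 22.5·-168.0000 = -3780.0000
edge 3: (16,0)→(18.5,3.5)  cross = 16·3.5 − 18.5·0 = 56.0000; (r_i+r_j)·cross = 34.5·56.0000 = 1932.0000
edge 4: (18.5,3.5)→(17,37.5)  cross = 18.5·37.5 − 17·3.5 = 634.2500; (r_i+r_j)·cross = 35.5·634.2500 = 22515.8750
edge 5: (17,37.5)→(16.5,38.5)  cross = 17·38.5 − 16.5·37.5 = 35.7500; (r_i+r_j)·cross = 33.5·35.7500 = 1197.6250
edge 6: (16.5,38.5)→(11,40)  cross = 16.5·40 − 11·38.5 = 236.5000; (r_i+r_j)·cross = 27.5·236.5000 = 6503.7500
edge 7: (11,40)→(0.5,34.5)  cross = 11·34.5 − 0.5·40 = 359.5000; (r_i+r_j)·cross = 11.5·359.5000 = 4134.2500
Σcross = 974.0000 → A = |Σcross|/2 = 487.0000 mm²
Σ(r_i+r_j)·cross = 31321.5000 → first moment M = |Σ|/6 = 5220.2500
R_c = M/A = 5220.2500/487.0000 = 10.7192 mm
θ = 52° = 0.907571 rad
V = θ·R_c·A = 0.907571·10.7192·487.0000 = 4737.749 mm³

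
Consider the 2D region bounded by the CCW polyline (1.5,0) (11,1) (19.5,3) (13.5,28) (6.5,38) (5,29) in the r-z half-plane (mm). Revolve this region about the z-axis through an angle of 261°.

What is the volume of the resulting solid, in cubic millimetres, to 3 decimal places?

Profile (r,z), 6 vertices: (1.5,0) (11,1) (19.5,3) (13.5,28) (6.5,38) (5,29)
edge 0: (1.5,0)→(11,1)  cross = 1.5·1 − 11·0 = 1.5000; (r_i+r_j)·cross = 12.5·1.5000 = 18.7500
edge 1: (11,1)→(19.5,3)  cross = 11·3 − 19.5·1 = 13.5000; (r_i+r_j)·cross = 30.5·13.5000 = 411.7500
edge 2: (19.5,3)→(13.5,28)  cross = 19.5·28 − 13.5·3 = 505.5000; (r_i+r_j)·cross = 33·505.5000 = 16681.5000
edge 3: (13.5,28)→(6.5,38)  cross = 13.5·38 − 6.5·28 = 331.0000; (r_i+r_j)·cross = 20·331.0000 = 6620.0000
edge 4: (6.5,38)→(5,29)  cross = 6.5·29 − 5·38 = -1.5000; (r_i+r_j)·cross = 11.5·-1.5000 = -17.2500
edge 5: (5,29)→(1.5,0)  cross = 5·0 − 1.5·29 = -43.5000; (r_i+r_j)·cross = 6.5·-43.5000 = -282.7500
Σcross = 806.5000 → A = |Σcross|/2 = 403.2500 mm²
Σ(r_i+r_j)·cross = 23432.0000 → first moment M = |Σ|/6 = 3905.3333
R_c = M/A = 3905.3333/403.2500 = 9.6846 mm
θ = 261° = 4.555309 rad
V = θ·R_c·A = 4.555309·9.6846·403.2500 = 17790.001 mm³

Volume = 17790.001 mm³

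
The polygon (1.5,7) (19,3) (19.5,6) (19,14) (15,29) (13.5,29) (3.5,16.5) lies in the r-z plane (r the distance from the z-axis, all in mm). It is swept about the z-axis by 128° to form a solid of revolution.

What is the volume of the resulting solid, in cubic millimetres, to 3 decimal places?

Volume = 7639.516 mm³

Profile (r,z), 7 vertices: (1.5,7) (19,3) (19.5,6) (19,14) (15,29) (13.5,29) (3.5,16.5)
edge 0: (1.5,7)→(19,3)  cross = 1.5·3 − 19·7 = -128.5000; (r_i+r_j)·cross = 20.5·-128.5000 = -2634.2500
edge 1: (19,3)→(19.5,6)  cross = 19·6 − 19.5·3 = 55.5000; (r_i+r_j)·cross = 38.5·55.5000 = 2136.7500
edge 2: (19.5,6)→(19,14)  cross = 19.5·14 − 19·6 = 159.0000; (r_i+r_j)·cross = 38.5·159.0000 = 6121.5000
edge 3: (19,14)→(15,29)  cross = 19·29 − 15·14 = 341.0000; (r_i+r_j)·cross = 34·341.0000 = 11594.0000
edge 4: (15,29)→(13.5,29)  cross = 15·29 − 13.5·29 = 43.5000; (r_i+r_j)·cross = 28.5·43.5000 = 1239.7500
edge 5: (13.5,29)→(3.5,16.5)  cross = 13.5·16.5 − 3.5·29 = 121.2500; (r_i+r_j)·cross = 17·121.2500 = 2061.2500
edge 6: (3.5,16.5)→(1.5,7)  cross = 3.5·7 − 1.5·16.5 = -0.2500; (r_i+r_j)·cross = 5·-0.2500 = -1.2500
Σcross = 591.5000 → A = |Σcross|/2 = 295.7500 mm²
Σ(r_i+r_j)·cross = 20517.7500 → first moment M = |Σ|/6 = 3419.6250
R_c = M/A = 3419.6250/295.7500 = 11.5626 mm
θ = 128° = 2.234021 rad
V = θ·R_c·A = 2.234021·11.5626·295.7500 = 7639.516 mm³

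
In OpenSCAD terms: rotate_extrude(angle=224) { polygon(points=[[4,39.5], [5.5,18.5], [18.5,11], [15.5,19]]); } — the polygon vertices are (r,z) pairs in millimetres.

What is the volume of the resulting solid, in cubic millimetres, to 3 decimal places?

Volume = 5530.692 mm³

Profile (r,z), 4 vertices: (4,39.5) (5.5,18.5) (18.5,11) (15.5,19)
edge 0: (4,39.5)→(5.5,18.5)  cross = 4·18.5 − 5.5·39.5 = -143.2500; (r_i+r_j)·cross = 9.5·-143.2500 = -1360.8750
edge 1: (5.5,18.5)→(18.5,11)  cross = 5.5·11 − 18.5·18.5 = -281.7500; (r_i+r_j)·cross = 24·-281.7500 = -6762.0000
edge 2: (18.5,11)→(15.5,19)  cross = 18.5·19 − 15.5·11 = 181.0000; (r_i+r_j)·cross = 34·181.0000 = 6154.0000
edge 3: (15.5,19)→(4,39.5)  cross = 15.5·39.5 − 4·19 = 536.2500; (r_i+r_j)·cross = 19.5·536.2500 = 10456.8750
Σcross = 292.2500 → A = |Σcross|/2 = 146.1250 mm²
Σ(r_i+r_j)·cross = 8488.0000 → first moment M = |Σ|/6 = 1414.6667
R_c = M/A = 1414.6667/146.1250 = 9.6812 mm
θ = 224° = 3.909538 rad
V = θ·R_c·A = 3.909538·9.6812·146.1250 = 5530.692 mm³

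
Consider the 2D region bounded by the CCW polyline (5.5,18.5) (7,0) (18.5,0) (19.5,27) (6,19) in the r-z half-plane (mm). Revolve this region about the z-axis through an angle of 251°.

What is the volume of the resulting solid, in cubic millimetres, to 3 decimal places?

Volume = 16613.182 mm³

Profile (r,z), 5 vertices: (5.5,18.5) (7,0) (18.5,0) (19.5,27) (6,19)
edge 0: (5.5,18.5)→(7,0)  cross = 5.5·0 − 7·18.5 = -129.5000; (r_i+r_j)·cross = 12.5·-129.5000 = -1618.7500
edge 1: (7,0)→(18.5,0)  cross = 7·0 − 18.5·0 = 0.0000; (r_i+r_j)·cross = 25.5·0.0000 = 0.0000
edge 2: (18.5,0)→(19.5,27)  cross = 18.5·27 − 19.5·0 = 499.5000; (r_i+r_j)·cross = 38·499.5000 = 18981.0000
edge 3: (19.5,27)→(6,19)  cross = 19.5·19 − 6·27 = 208.5000; (r_i+r_j)·cross = 25.5·208.5000 = 5316.7500
edge 4: (6,19)→(5.5,18.5)  cross = 6·18.5 − 5.5·19 = 6.5000; (r_i+r_j)·cross = 11.5·6.5000 = 74.7500
Σcross = 585.0000 → A = |Σcross|/2 = 292.5000 mm²
Σ(r_i+r_j)·cross = 22753.7500 → first moment M = |Σ|/6 = 3792.2917
R_c = M/A = 3792.2917/292.5000 = 12.9651 mm
θ = 251° = 4.380776 rad
V = θ·R_c·A = 4.380776·12.9651·292.5000 = 16613.182 mm³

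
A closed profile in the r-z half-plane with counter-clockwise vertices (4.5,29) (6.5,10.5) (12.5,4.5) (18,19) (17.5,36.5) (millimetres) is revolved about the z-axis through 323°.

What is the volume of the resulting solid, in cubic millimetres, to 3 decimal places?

Profile (r,z), 5 vertices: (4.5,29) (6.5,10.5) (12.5,4.5) (18,19) (17.5,36.5)
edge 0: (4.5,29)→(6.5,10.5)  cross = 4.5·10.5 − 6.5·29 = -141.2500; (r_i+r_j)·cross = 11·-141.2500 = -1553.7500
edge 1: (6.5,10.5)→(12.5,4.5)  cross = 6.5·4.5 − 12.5·10.5 = -102.0000; (r_i+r_j)·cross = 19·-102.0000 = -1938.0000
edge 2: (12.5,4.5)→(18,19)  cross = 12.5·19 − 18·4.5 = 156.5000; (r_i+r_j)·cross = 30.5·156.5000 = 4773.2500
edge 3: (18,19)→(17.5,36.5)  cross = 18·36.5 − 17.5·19 = 324.5000; (r_i+r_j)·cross = 35.5·324.5000 = 11519.7500
edge 4: (17.5,36.5)→(4.5,29)  cross = 17.5·29 − 4.5·36.5 = 343.2500; (r_i+r_j)·cross = 22·343.2500 = 7551.5000
Σcross = 581.0000 → A = |Σcross|/2 = 290.5000 mm²
Σ(r_i+r_j)·cross = 20352.7500 → first moment M = |Σ|/6 = 3392.1250
R_c = M/A = 3392.1250/290.5000 = 11.6769 mm
θ = 323° = 5.637413 rad
V = θ·R_c·A = 5.637413·11.6769·290.5000 = 19122.811 mm³

Volume = 19122.811 mm³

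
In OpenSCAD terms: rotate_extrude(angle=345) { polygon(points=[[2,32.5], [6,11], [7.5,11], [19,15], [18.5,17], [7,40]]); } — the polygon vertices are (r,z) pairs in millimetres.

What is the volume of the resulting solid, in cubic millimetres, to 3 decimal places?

Profile (r,z), 6 vertices: (2,32.5) (6,11) (7.5,11) (19,15) (18.5,17) (7,40)
edge 0: (2,32.5)→(6,11)  cross = 2·11 − 6·32.5 = -173.0000; (r_i+r_j)·cross = 8·-173.0000 = -1384.0000
edge 1: (6,11)→(7.5,11)  cross = 6·11 − 7.5·11 = -16.5000; (r_i+r_j)·cross = 13.5·-16.5000 = -222.7500
edge 2: (7.5,11)→(19,15)  cross = 7.5·15 − 19·11 = -96.5000; (r_i+r_j)·cross = 26.5·-96.5000 = -2557.2500
edge 3: (19,15)→(18.5,17)  cross = 19·17 − 18.5·15 = 45.5000; (r_i+r_j)·cross = 37.5·45.5000 = 1706.2500
edge 4: (18.5,17)→(7,40)  cross = 18.5·40 − 7·17 = 621.0000; (r_i+r_j)·cross = 25.5·621.0000 = 15835.5000
edge 5: (7,40)→(2,32.5)  cross = 7·32.5 − 2·40 = 147.5000; (r_i+r_j)·cross = 9·147.5000 = 1327.5000
Σcross = 528.0000 → A = |Σcross|/2 = 264.0000 mm²
Σ(r_i+r_j)·cross = 14705.2500 → first moment M = |Σ|/6 = 2450.8750
R_c = M/A = 2450.8750/264.0000 = 9.2836 mm
θ = 345° = 6.021386 rad
V = θ·R_c·A = 6.021386·9.2836·264.0000 = 14757.664 mm³

Volume = 14757.664 mm³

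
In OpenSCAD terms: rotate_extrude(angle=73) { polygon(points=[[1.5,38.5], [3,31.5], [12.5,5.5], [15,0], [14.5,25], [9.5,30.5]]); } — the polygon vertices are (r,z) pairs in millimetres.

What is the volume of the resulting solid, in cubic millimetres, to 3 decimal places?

Profile (r,z), 6 vertices: (1.5,38.5) (3,31.5) (12.5,5.5) (15,0) (14.5,25) (9.5,30.5)
edge 0: (1.5,38.5)→(3,31.5)  cross = 1.5·31.5 − 3·38.5 = -68.2500; (r_i+r_j)·cross = 4.5·-68.2500 = -307.1250
edge 1: (3,31.5)→(12.5,5.5)  cross = 3·5.5 − 12.5·31.5 = -377.2500; (r_i+r_j)·cross = 15.5·-377.2500 = -5847.3750
edge 2: (12.5,5.5)→(15,0)  cross = 12.5·0 − 15·5.5 = -82.5000; (r_i+r_j)·cross = 27.5·-82.5000 = -2268.7500
edge 3: (15,0)→(14.5,25)  cross = 15·25 − 14.5·0 = 375.0000; (r_i+r_j)·cross = 29.5·375.0000 = 11062.5000
edge 4: (14.5,25)→(9.5,30.5)  cross = 14.5·30.5 − 9.5·25 = 204.7500; (r_i+r_j)·cross = 24·204.7500 = 4914.0000
edge 5: (9.5,30.5)→(1.5,38.5)  cross = 9.5·38.5 − 1.5·30.5 = 320.0000; (r_i+r_j)·cross = 11·320.0000 = 3520.0000
Σcross = 371.7500 → A = |Σcross|/2 = 185.8750 mm²
Σ(r_i+r_j)·cross = 11073.2500 → first moment M = |Σ|/6 = 1845.5417
R_c = M/A = 1845.5417/185.8750 = 9.9289 mm
θ = 73° = 1.274090 rad
V = θ·R_c·A = 1.274090·9.9289·185.8750 = 2351.387 mm³

Volume = 2351.387 mm³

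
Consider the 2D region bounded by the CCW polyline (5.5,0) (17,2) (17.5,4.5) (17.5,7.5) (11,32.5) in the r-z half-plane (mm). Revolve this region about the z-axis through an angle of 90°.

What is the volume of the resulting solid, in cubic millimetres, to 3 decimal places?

Profile (r,z), 5 vertices: (5.5,0) (17,2) (17.5,4.5) (17.5,7.5) (11,32.5)
edge 0: (5.5,0)→(17,2)  cross = 5.5·2 − 17·0 = 11.0000; (r_i+r_j)·cross = 22.5·11.0000 = 247.5000
edge 1: (17,2)→(17.5,4.5)  cross = 17·4.5 − 17.5·2 = 41.5000; (r_i+r_j)·cross = 34.5·41.5000 = 1431.7500
edge 2: (17.5,4.5)→(17.5,7.5)  cross = 17.5·7.5 − 17.5·4.5 = 52.5000; (r_i+r_j)·cross = 35·52.5000 = 1837.5000
edge 3: (17.5,7.5)→(11,32.5)  cross = 17.5·32.5 − 11·7.5 = 486.2500; (r_i+r_j)·cross = 28.5·486.2500 = 13858.1250
edge 4: (11,32.5)→(5.5,0)  cross = 11·0 − 5.5·32.5 = -178.7500; (r_i+r_j)·cross = 16.5·-178.7500 = -2949.3750
Σcross = 412.5000 → A = |Σcross|/2 = 206.2500 mm²
Σ(r_i+r_j)·cross = 14425.5000 → first moment M = |Σ|/6 = 2404.2500
R_c = M/A = 2404.2500/206.2500 = 11.6570 mm
θ = 90° = 1.570796 rad
V = θ·R_c·A = 1.570796·11.6570·206.2500 = 3776.587 mm³

Volume = 3776.587 mm³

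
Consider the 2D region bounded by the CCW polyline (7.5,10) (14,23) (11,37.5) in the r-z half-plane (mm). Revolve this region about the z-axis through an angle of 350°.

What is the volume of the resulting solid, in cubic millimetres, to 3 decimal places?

Volume = 4409.047 mm³

Profile (r,z), 3 vertices: (7.5,10) (14,23) (11,37.5)
edge 0: (7.5,10)→(14,23)  cross = 7.5·23 − 14·10 = 32.5000; (r_i+r_j)·cross = 21.5·32.5000 = 698.7500
edge 1: (14,23)→(11,37.5)  cross = 14·37.5 − 11·23 = 272.0000; (r_i+r_j)·cross = 25·272.0000 = 6800.0000
edge 2: (11,37.5)→(7.5,10)  cross = 11·10 − 7.5·37.5 = -171.2500; (r_i+r_j)·cross = 18.5·-171.2500 = -3168.1250
Σcross = 133.2500 → A = |Σcross|/2 = 66.6250 mm²
Σ(r_i+r_j)·cross = 4330.6250 → first moment M = |Σ|/6 = 721.7708
R_c = M/A = 721.7708/66.6250 = 10.8333 mm
θ = 350° = 6.108652 rad
V = θ·R_c·A = 6.108652·10.8333·66.6250 = 4409.047 mm³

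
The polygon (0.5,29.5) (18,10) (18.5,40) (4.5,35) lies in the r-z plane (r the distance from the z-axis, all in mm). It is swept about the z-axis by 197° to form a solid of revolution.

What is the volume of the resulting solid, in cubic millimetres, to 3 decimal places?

Profile (r,z), 4 vertices: (0.5,29.5) (18,10) (18.5,40) (4.5,35)
edge 0: (0.5,29.5)→(18,10)  cross = 0.5·10 − 18·29.5 = -526.0000; (r_i+r_j)·cross = 18.5·-526.0000 = -9731.0000
edge 1: (18,10)→(18.5,40)  cross = 18·40 − 18.5·10 = 535.0000; (r_i+r_j)·cross = 36.5·535.0000 = 19527.5000
edge 2: (18.5,40)→(4.5,35)  cross = 18.5·35 − 4.5·40 = 467.5000; (r_i+r_j)·cross = 23·467.5000 = 10752.5000
edge 3: (4.5,35)→(0.5,29.5)  cross = 4.5·29.5 − 0.5·35 = 115.2500; (r_i+r_j)·cross = 5·115.2500 = 576.2500
Σcross = 591.7500 → A = |Σcross|/2 = 295.8750 mm²
Σ(r_i+r_j)·cross = 21125.2500 → first moment M = |Σ|/6 = 3520.8750
R_c = M/A = 3520.8750/295.8750 = 11.8999 mm
θ = 197° = 3.438299 rad
V = θ·R_c·A = 3.438299·11.8999·295.8750 = 12105.820 mm³

Volume = 12105.820 mm³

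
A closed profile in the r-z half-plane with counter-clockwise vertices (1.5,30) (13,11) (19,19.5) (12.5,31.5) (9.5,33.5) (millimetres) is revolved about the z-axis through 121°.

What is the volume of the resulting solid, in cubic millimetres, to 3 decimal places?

Profile (r,z), 5 vertices: (1.5,30) (13,11) (19,19.5) (12.5,31.5) (9.5,33.5)
edge 0: (1.5,30)→(13,11)  cross = 1.5·11 − 13·30 = -373.5000; (r_i+r_j)·cross = 14.5·-373.5000 = -5415.7500
edge 1: (13,11)→(19,19.5)  cross = 13·19.5 − 19·11 = 44.5000; (r_i+r_j)·cross = 32·44.5000 = 1424.0000
edge 2: (19,19.5)→(12.5,31.5)  cross = 19·31.5 − 12.5·19.5 = 354.7500; (r_i+r_j)·cross = 31.5·354.7500 = 11174.6250
edge 3: (12.5,31.5)→(9.5,33.5)  cross = 12.5·33.5 − 9.5·31.5 = 119.5000; (r_i+r_j)·cross = 22·119.5000 = 2629.0000
edge 4: (9.5,33.5)→(1.5,30)  cross = 9.5·30 − 1.5·33.5 = 234.7500; (r_i+r_j)·cross = 11·234.7500 = 2582.2500
Σcross = 380.0000 → A = |Σcross|/2 = 190.0000 mm²
Σ(r_i+r_j)·cross = 12394.1250 → first moment M = |Σ|/6 = 2065.6875
R_c = M/A = 2065.6875/190.0000 = 10.8720 mm
θ = 121° = 2.111848 rad
V = θ·R_c·A = 2.111848·10.8720·190.0000 = 4362.419 mm³

Volume = 4362.419 mm³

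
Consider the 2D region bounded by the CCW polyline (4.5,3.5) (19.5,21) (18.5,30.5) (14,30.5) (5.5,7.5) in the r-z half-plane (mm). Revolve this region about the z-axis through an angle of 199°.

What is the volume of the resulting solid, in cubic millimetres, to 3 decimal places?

Volume = 6691.419 mm³

Profile (r,z), 5 vertices: (4.5,3.5) (19.5,21) (18.5,30.5) (14,30.5) (5.5,7.5)
edge 0: (4.5,3.5)→(19.5,21)  cross = 4.5·21 − 19.5·3.5 = 26.2500; (r_i+r_j)·cross = 24·26.2500 = 630.0000
edge 1: (19.5,21)→(18.5,30.5)  cross = 19.5·30.5 − 18.5·21 = 206.2500; (r_i+r_j)·cross = 38·206.2500 = 7837.5000
edge 2: (18.5,30.5)→(14,30.5)  cross = 18.5·30.5 − 14·30.5 = 137.2500; (r_i+r_j)·cross = 32.5·137.2500 = 4460.6250
edge 3: (14,30.5)→(5.5,7.5)  cross = 14·7.5 − 5.5·30.5 = -62.7500; (r_i+r_j)·cross = 19.5·-62.7500 = -1223.6250
edge 4: (5.5,7.5)→(4.5,3.5)  cross = 5.5·3.5 − 4.5·7.5 = -14.5000; (r_i+r_j)·cross = 10·-14.5000 = -145.0000
Σcross = 292.5000 → A = |Σcross|/2 = 146.2500 mm²
Σ(r_i+r_j)·cross = 11559.5000 → first moment M = |Σ|/6 = 1926.5833
R_c = M/A = 1926.5833/146.2500 = 13.1732 mm
θ = 199° = 3.473205 rad
V = θ·R_c·A = 3.473205·13.1732·146.2500 = 6691.419 mm³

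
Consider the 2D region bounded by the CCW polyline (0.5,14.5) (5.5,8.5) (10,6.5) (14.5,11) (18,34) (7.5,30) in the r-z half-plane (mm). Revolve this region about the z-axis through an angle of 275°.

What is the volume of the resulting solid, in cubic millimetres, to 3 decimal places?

Volume = 13418.637 mm³

Profile (r,z), 6 vertices: (0.5,14.5) (5.5,8.5) (10,6.5) (14.5,11) (18,34) (7.5,30)
edge 0: (0.5,14.5)→(5.5,8.5)  cross = 0.5·8.5 − 5.5·14.5 = -75.5000; (r_i+r_j)·cross = 6·-75.5000 = -453.0000
edge 1: (5.5,8.5)→(10,6.5)  cross = 5.5·6.5 − 10·8.5 = -49.2500; (r_i+r_j)·cross = 15.5·-49.2500 = -763.3750
edge 2: (10,6.5)→(14.5,11)  cross = 10·11 − 14.5·6.5 = 15.7500; (r_i+r_j)·cross = 24.5·15.7500 = 385.8750
edge 3: (14.5,11)→(18,34)  cross = 14.5·34 − 18·11 = 295.0000; (r_i+r_j)·cross = 32.5·295.0000 = 9587.5000
edge 4: (18,34)→(7.5,30)  cross = 18·30 − 7.5·34 = 285.0000; (r_i+r_j)·cross = 25.5·285.0000 = 7267.5000
edge 5: (7.5,30)→(0.5,14.5)  cross = 7.5·14.5 − 0.5·30 = 93.7500; (r_i+r_j)·cross = 8·93.7500 = 750.0000
Σcross = 564.7500 → A = |Σcross|/2 = 282.3750 mm²
Σ(r_i+r_j)·cross = 16774.5000 → first moment M = |Σ|/6 = 2795.7500
R_c = M/A = 2795.7500/282.3750 = 9.9008 mm
θ = 275° = 4.799655 rad
V = θ·R_c·A = 4.799655·9.9008·282.3750 = 13418.637 mm³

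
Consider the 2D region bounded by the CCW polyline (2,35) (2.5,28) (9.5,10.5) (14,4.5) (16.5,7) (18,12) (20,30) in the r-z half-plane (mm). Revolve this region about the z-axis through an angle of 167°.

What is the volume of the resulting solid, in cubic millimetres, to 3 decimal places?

Volume = 11279.767 mm³

Profile (r,z), 7 vertices: (2,35) (2.5,28) (9.5,10.5) (14,4.5) (16.5,7) (18,12) (20,30)
edge 0: (2,35)→(2.5,28)  cross = 2·28 − 2.5·35 = -31.5000; (r_i+r_j)·cross = 4.5·-31.5000 = -141.7500
edge 1: (2.5,28)→(9.5,10.5)  cross = 2.5·10.5 − 9.5·28 = -239.7500; (r_i+r_j)·cross = 12·-239.7500 = -2877.0000
edge 2: (9.5,10.5)→(14,4.5)  cross = 9.5·4.5 − 14·10.5 = -104.2500; (r_i+r_j)·cross = 23.5·-104.2500 = -2449.8750
edge 3: (14,4.5)→(16.5,7)  cross = 14·7 − 16.5·4.5 = 23.7500; (r_i+r_j)·cross = 30.5·23.7500 = 724.3750
edge 4: (16.5,7)→(18,12)  cross = 16.5·12 − 18·7 = 72.0000; (r_i+r_j)·cross = 34.5·72.0000 = 2484.0000
edge 5: (18,12)→(20,30)  cross = 18·30 − 20·12 = 300.0000; (r_i+r_j)·cross = 38·300.0000 = 11400.0000
edge 6: (20,30)→(2,35)  cross = 20·35 − 2·30 = 640.0000; (r_i+r_j)·cross = 22·640.0000 = 14080.0000
Σcross = 660.2500 → A = |Σcross|/2 = 330.1250 mm²
Σ(r_i+r_j)·cross = 23219.7500 → first moment M = |Σ|/6 = 3869.9583
R_c = M/A = 3869.9583/330.1250 = 11.7227 mm
θ = 167° = 2.914700 rad
V = θ·R_c·A = 2.914700·11.7227·330.1250 = 11279.767 mm³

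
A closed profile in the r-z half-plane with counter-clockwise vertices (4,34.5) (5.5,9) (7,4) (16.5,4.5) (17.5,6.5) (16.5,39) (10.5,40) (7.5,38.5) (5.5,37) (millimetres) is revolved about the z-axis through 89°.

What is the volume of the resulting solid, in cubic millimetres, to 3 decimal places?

Volume = 7154.439 mm³

Profile (r,z), 9 vertices: (4,34.5) (5.5,9) (7,4) (16.5,4.5) (17.5,6.5) (16.5,39) (10.5,40) (7.5,38.5) (5.5,37)
edge 0: (4,34.5)→(5.5,9)  cross = 4·9 − 5.5·34.5 = -153.7500; (r_i+r_j)·cross = 9.5·-153.7500 = -1460.6250
edge 1: (5.5,9)→(7,4)  cross = 5.5·4 − 7·9 = -41.0000; (r_i+r_j)·cross = 12.5·-41.0000 = -512.5000
edge 2: (7,4)→(16.5,4.5)  cross = 7·4.5 − 16.5·4 = -34.5000; (r_i+r_j)·cross = 23.5·-34.5000 = -810.7500
edge 3: (16.5,4.5)→(17.5,6.5)  cross = 16.5·6.5 − 17.5·4.5 = 28.5000; (r_i+r_j)·cross = 34·28.5000 = 969.0000
edge 4: (17.5,6.5)→(16.5,39)  cross = 17.5·39 − 16.5·6.5 = 575.2500; (r_i+r_j)·cross = 34·575.2500 = 19558.5000
edge 5: (16.5,39)→(10.5,40)  cross = 16.5·40 − 10.5·39 = 250.5000; (r_i+r_j)·cross = 27·250.5000 = 6763.5000
edge 6: (10.5,40)→(7.5,38.5)  cross = 10.5·38.5 − 7.5·40 = 104.2500; (r_i+r_j)·cross = 18·104.2500 = 1876.5000
edge 7: (7.5,38.5)→(5.5,37)  cross = 7.5·37 − 5.5·38.5 = 65.7500; (r_i+r_j)·cross = 13·65.7500 = 854.7500
edge 8: (5.5,37)→(4,34.5)  cross = 5.5·34.5 − 4·37 = 41.7500; (r_i+r_j)·cross = 9.5·41.7500 = 396.6250
Σcross = 836.7500 → A = |Σcross|/2 = 418.3750 mm²
Σ(r_i+r_j)·cross = 27635.0000 → first moment M = |Σ|/6 = 4605.8333
R_c = M/A = 4605.8333/418.3750 = 11.0089 mm
θ = 89° = 1.553343 rad
V = θ·R_c·A = 1.553343·11.0089·418.3750 = 7154.439 mm³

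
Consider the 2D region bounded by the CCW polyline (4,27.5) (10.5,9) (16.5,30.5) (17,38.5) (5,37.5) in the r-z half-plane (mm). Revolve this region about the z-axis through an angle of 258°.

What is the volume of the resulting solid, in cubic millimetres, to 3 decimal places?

Profile (r,z), 5 vertices: (4,27.5) (10.5,9) (16.5,30.5) (17,38.5) (5,37.5)
edge 0: (4,27.5)→(10.5,9)  cross = 4·9 − 10.5·27.5 = -252.7500; (r_i+r_j)·cross = 14.5·-252.7500 = -3664.8750
edge 1: (10.5,9)→(16.5,30.5)  cross = 10.5·30.5 − 16.5·9 = 171.7500; (r_i+r_j)·cross = 27·171.7500 = 4637.2500
edge 2: (16.5,30.5)→(17,38.5)  cross = 16.5·38.5 − 17·30.5 = 116.7500; (r_i+r_j)·cross = 33.5·116.7500 = 3911.1250
edge 3: (17,38.5)→(5,37.5)  cross = 17·37.5 − 5·38.5 = 445.0000; (r_i+r_j)·cross = 22·445.0000 = 9790.0000
edge 4: (5,37.5)→(4,27.5)  cross = 5·27.5 − 4·37.5 = -12.5000; (r_i+r_j)·cross = 9·-12.5000 = -112.5000
Σcross = 468.2500 → A = |Σcross|/2 = 234.1250 mm²
Σ(r_i+r_j)·cross = 14561.0000 → first moment M = |Σ|/6 = 2426.8333
R_c = M/A = 2426.8333/234.1250 = 10.3655 mm
θ = 258° = 4.502949 rad
V = θ·R_c·A = 4.502949·10.3655·234.1250 = 10927.908 mm³

Volume = 10927.908 mm³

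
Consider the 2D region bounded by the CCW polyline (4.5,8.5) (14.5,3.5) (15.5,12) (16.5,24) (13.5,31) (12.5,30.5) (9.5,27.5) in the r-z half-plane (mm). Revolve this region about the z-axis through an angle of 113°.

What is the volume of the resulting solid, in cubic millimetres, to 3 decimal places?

Profile (r,z), 7 vertices: (4.5,8.5) (14.5,3.5) (15.5,12) (16.5,24) (13.5,31) (12.5,30.5) (9.5,27.5)
edge 0: (4.5,8.5)→(14.5,3.5)  cross = 4.5·3.5 − 14.5·8.5 = -107.5000; (r_i+r_j)·cross = 19·-107.5000 = -2042.5000
edge 1: (14.5,3.5)→(15.5,12)  cross = 14.5·12 − 15.5·3.5 = 119.7500; (r_i+r_j)·cross = 30·119.7500 = 3592.5000
edge 2: (15.5,12)→(16.5,24)  cross = 15.5·24 − 16.5·12 = 174.0000; (r_i+r_j)·cross = 32·174.0000 = 5568.0000
edge 3: (16.5,24)→(13.5,31)  cross = 16.5·31 − 13.5·24 = 187.5000; (r_i+r_j)·cross = 30·187.5000 = 5625.0000
edge 4: (13.5,31)→(12.5,30.5)  cross = 13.5·30.5 − 12.5·31 = 24.2500; (r_i+r_j)·cross = 26·24.2500 = 630.5000
edge 5: (12.5,30.5)→(9.5,27.5)  cross = 12.5·27.5 − 9.5·30.5 = 54.0000; (r_i+r_j)·cross = 22·54.0000 = 1188.0000
edge 6: (9.5,27.5)→(4.5,8.5)  cross = 9.5·8.5 − 4.5·27.5 = -43.0000; (r_i+r_j)·cross = 14·-43.0000 = -602.0000
Σcross = 409.0000 → A = |Σcross|/2 = 204.5000 mm²
Σ(r_i+r_j)·cross = 13959.5000 → first moment M = |Σ|/6 = 2326.5833
R_c = M/A = 2326.5833/204.5000 = 11.3769 mm
θ = 113° = 1.972222 rad
V = θ·R_c·A = 1.972222·11.3769·204.5000 = 4588.539 mm³

Volume = 4588.539 mm³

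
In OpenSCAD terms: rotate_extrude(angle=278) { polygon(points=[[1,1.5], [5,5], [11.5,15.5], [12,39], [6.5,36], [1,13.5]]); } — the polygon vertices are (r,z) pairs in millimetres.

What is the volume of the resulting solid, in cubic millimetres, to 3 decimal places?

Volume = 8208.094 mm³

Profile (r,z), 6 vertices: (1,1.5) (5,5) (11.5,15.5) (12,39) (6.5,36) (1,13.5)
edge 0: (1,1.5)→(5,5)  cross = 1·5 − 5·1.5 = -2.5000; (r_i+r_j)·cross = 6·-2.5000 = -15.0000
edge 1: (5,5)→(11.5,15.5)  cross = 5·15.5 − 11.5·5 = 20.0000; (r_i+r_j)·cross = 16.5·20.0000 = 330.0000
edge 2: (11.5,15.5)→(12,39)  cross = 11.5·39 − 12·15.5 = 262.5000; (r_i+r_j)·cross = 23.5·262.5000 = 6168.7500
edge 3: (12,39)→(6.5,36)  cross = 12·36 − 6.5·39 = 178.5000; (r_i+r_j)·cross = 18.5·178.5000 = 3302.2500
edge 4: (6.5,36)→(1,13.5)  cross = 6.5·13.5 − 1·36 = 51.7500; (r_i+r_j)·cross = 7.5·51.7500 = 388.1250
edge 5: (1,13.5)→(1,1.5)  cross = 1·1.5 − 1·13.5 = -12.0000; (r_i+r_j)·cross = 2·-12.0000 = -24.0000
Σcross = 498.2500 → A = |Σcross|/2 = 249.1250 mm²
Σ(r_i+r_j)·cross = 10150.1250 → first moment M = |Σ|/6 = 1691.6875
R_c = M/A = 1691.6875/249.1250 = 6.7905 mm
θ = 278° = 4.852015 rad
V = θ·R_c·A = 4.852015·6.7905·249.1250 = 8208.094 mm³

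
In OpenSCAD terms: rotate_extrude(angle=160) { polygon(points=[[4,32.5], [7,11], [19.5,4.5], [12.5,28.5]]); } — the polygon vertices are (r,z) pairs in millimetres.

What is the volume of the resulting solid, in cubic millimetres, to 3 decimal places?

Volume = 6487.098 mm³

Profile (r,z), 4 vertices: (4,32.5) (7,11) (19.5,4.5) (12.5,28.5)
edge 0: (4,32.5)→(7,11)  cross = 4·11 − 7·32.5 = -183.5000; (r_i+r_j)·cross = 11·-183.5000 = -2018.5000
edge 1: (7,11)→(19.5,4.5)  cross = 7·4.5 − 19.5·11 = -183.0000; (r_i+r_j)·cross = 26.5·-183.0000 = -4849.5000
edge 2: (19.5,4.5)→(12.5,28.5)  cross = 19.5·28.5 − 12.5·4.5 = 499.5000; (r_i+r_j)·cross = 32·499.5000 = 15984.0000
edge 3: (12.5,28.5)→(4,32.5)  cross = 12.5·32.5 − 4·28.5 = 292.2500; (r_i+r_j)·cross = 16.5·292.2500 = 4822.1250
Σcross = 425.2500 → A = |Σcross|/2 = 212.6250 mm²
Σ(r_i+r_j)·cross = 13938.1250 → first moment M = |Σ|/6 = 2323.0208
R_c = M/A = 2323.0208/212.6250 = 10.9254 mm
θ = 160° = 2.792527 rad
V = θ·R_c·A = 2.792527·10.9254·212.6250 = 6487.098 mm³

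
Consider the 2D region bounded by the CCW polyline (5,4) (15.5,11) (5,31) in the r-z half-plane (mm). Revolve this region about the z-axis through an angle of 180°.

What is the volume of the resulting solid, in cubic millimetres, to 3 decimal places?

Volume = 3785.226 mm³

Profile (r,z), 3 vertices: (5,4) (15.5,11) (5,31)
edge 0: (5,4)→(15.5,11)  cross = 5·11 − 15.5·4 = -7.0000; (r_i+r_j)·cross = 20.5·-7.0000 = -143.5000
edge 1: (15.5,11)→(5,31)  cross = 15.5·31 − 5·11 = 425.5000; (r_i+r_j)·cross = 20.5·425.5000 = 8722.7500
edge 2: (5,31)→(5,4)  cross = 5·4 − 5·31 = -135.0000; (r_i+r_j)·cross = 10·-135.0000 = -1350.0000
Σcross = 283.5000 → A = |Σcross|/2 = 141.7500 mm²
Σ(r_i+r_j)·cross = 7229.2500 → first moment M = |Σ|/6 = 1204.8750
R_c = M/A = 1204.8750/141.7500 = 8.5000 mm
θ = 180° = 3.141593 rad
V = θ·R_c·A = 3.141593·8.5000·141.7500 = 3785.226 mm³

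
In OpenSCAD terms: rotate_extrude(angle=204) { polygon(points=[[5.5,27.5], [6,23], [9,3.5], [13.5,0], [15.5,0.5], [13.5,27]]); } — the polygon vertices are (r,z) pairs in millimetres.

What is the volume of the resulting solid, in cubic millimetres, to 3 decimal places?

Volume = 7164.188 mm³

Profile (r,z), 6 vertices: (5.5,27.5) (6,23) (9,3.5) (13.5,0) (15.5,0.5) (13.5,27)
edge 0: (5.5,27.5)→(6,23)  cross = 5.5·23 − 6·27.5 = -38.5000; (r_i+r_j)·cross = 11.5·-38.5000 = -442.7500
edge 1: (6,23)→(9,3.5)  cross = 6·3.5 − 9·23 = -186.0000; (r_i+r_j)·cross = 15·-186.0000 = -2790.0000
edge 2: (9,3.5)→(13.5,0)  cross = 9·0 − 13.5·3.5 = -47.2500; (r_i+r_j)·cross = 22.5·-47.2500 = -1063.1250
edge 3: (13.5,0)→(15.5,0.5)  cross = 13.5·0.5 − 15.5·0 = 6.7500; (r_i+r_j)·cross = 29·6.7500 = 195.7500
edge 4: (15.5,0.5)→(13.5,27)  cross = 15.5·27 − 13.5·0.5 = 411.7500; (r_i+r_j)·cross = 29·411.7500 = 11940.7500
edge 5: (13.5,27)→(5.5,27.5)  cross = 13.5·27.5 − 5.5·27 = 222.7500; (r_i+r_j)·cross = 19·222.7500 = 4232.2500
Σcross = 369.5000 → A = |Σcross|/2 = 184.7500 mm²
Σ(r_i+r_j)·cross = 12072.8750 → first moment M = |Σ|/6 = 2012.1458
R_c = M/A = 2012.1458/184.7500 = 10.8912 mm
θ = 204° = 3.560472 rad
V = θ·R_c·A = 3.560472·10.8912·184.7500 = 7164.188 mm³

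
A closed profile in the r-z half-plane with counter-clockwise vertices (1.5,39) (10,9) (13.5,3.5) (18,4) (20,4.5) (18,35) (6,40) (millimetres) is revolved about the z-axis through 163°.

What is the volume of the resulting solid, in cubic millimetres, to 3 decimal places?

Volume = 14442.067 mm³

Profile (r,z), 7 vertices: (1.5,39) (10,9) (13.5,3.5) (18,4) (20,4.5) (18,35) (6,40)
edge 0: (1.5,39)→(10,9)  cross = 1.5·9 − 10·39 = -376.5000; (r_i+r_j)·cross = 11.5·-376.5000 = -4329.7500
edge 1: (10,9)→(13.5,3.5)  cross = 10·3.5 − 13.5·9 = -86.5000; (r_i+r_j)·cross = 23.5·-86.5000 = -2032.7500
edge 2: (13.5,3.5)→(18,4)  cross = 13.5·4 − 18·3.5 = -9.0000; (r_i+r_j)·cross = 31.5·-9.0000 = -283.5000
edge 3: (18,4)→(20,4.5)  cross = 18·4.5 − 20·4 = 1.0000; (r_i+r_j)·cross = 38·1.0000 = 38.0000
edge 4: (20,4.5)→(18,35)  cross = 20·35 − 18·4.5 = 619.0000; (r_i+r_j)·cross = 38·619.0000 = 23522.0000
edge 5: (18,35)→(6,40)  cross = 18·40 − 6·35 = 510.0000; (r_i+r_j)·cross = 24·510.0000 = 12240.0000
edge 6: (6,40)→(1.5,39)  cross = 6·39 − 1.5·40 = 174.0000; (r_i+r_j)·cross = 7.5·174.0000 = 1305.0000
Σcross = 832.0000 → A = |Σcross|/2 = 416.0000 mm²
Σ(r_i+r_j)·cross = 30459.0000 → first moment M = |Σ|/6 = 5076.5000
R_c = M/A = 5076.5000/416.0000 = 12.2031 mm
θ = 163° = 2.844887 rad
V = θ·R_c·A = 2.844887·12.2031·416.0000 = 14442.067 mm³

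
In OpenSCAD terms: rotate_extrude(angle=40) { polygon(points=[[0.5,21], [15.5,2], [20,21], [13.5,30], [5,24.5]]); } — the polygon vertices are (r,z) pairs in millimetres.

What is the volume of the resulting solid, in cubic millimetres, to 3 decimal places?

Volume = 2257.292 mm³

Profile (r,z), 5 vertices: (0.5,21) (15.5,2) (20,21) (13.5,30) (5,24.5)
edge 0: (0.5,21)→(15.5,2)  cross = 0.5·2 − 15.5·21 = -324.5000; (r_i+r_j)·cross = 16·-324.5000 = -5192.0000
edge 1: (15.5,2)→(20,21)  cross = 15.5·21 − 20·2 = 285.5000; (r_i+r_j)·cross = 35.5·285.5000 = 10135.2500
edge 2: (20,21)→(13.5,30)  cross = 20·30 − 13.5·21 = 316.5000; (r_i+r_j)·cross = 33.5·316.5000 = 10602.7500
edge 3: (13.5,30)→(5,24.5)  cross = 13.5·24.5 − 5·30 = 180.7500; (r_i+r_j)·cross = 18.5·180.7500 = 3343.8750
edge 4: (5,24.5)→(0.5,21)  cross = 5·21 − 0.5·24.5 = 92.7500; (r_i+r_j)·cross = 5.5·92.7500 = 510.1250
Σcross = 551.0000 → A = |Σcross|/2 = 275.5000 mm²
Σ(r_i+r_j)·cross = 19400.0000 → first moment M = |Σ|/6 = 3233.3333
R_c = M/A = 3233.3333/275.5000 = 11.7362 mm
θ = 40° = 0.698132 rad
V = θ·R_c·A = 0.698132·11.7362·275.5000 = 2257.292 mm³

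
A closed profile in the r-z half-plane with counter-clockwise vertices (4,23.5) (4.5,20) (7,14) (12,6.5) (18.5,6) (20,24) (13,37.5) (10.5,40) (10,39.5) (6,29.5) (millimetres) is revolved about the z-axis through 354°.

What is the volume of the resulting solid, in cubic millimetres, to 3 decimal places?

Volume = 27238.538 mm³

Profile (r,z), 10 vertices: (4,23.5) (4.5,20) (7,14) (12,6.5) (18.5,6) (20,24) (13,37.5) (10.5,40) (10,39.5) (6,29.5)
edge 0: (4,23.5)→(4.5,20)  cross = 4·20 − 4.5·23.5 = -25.7500; (r_i+r_j)·cross = 8.5·-25.7500 = -218.8750
edge 1: (4.5,20)→(7,14)  cross = 4.5·14 − 7·20 = -77.0000; (r_i+r_j)·cross = 11.5·-77.0000 = -885.5000
edge 2: (7,14)→(12,6.5)  cross = 7·6.5 − 12·14 = -122.5000; (r_i+r_j)·cross = 19·-122.5000 = -2327.5000
edge 3: (12,6.5)→(18.5,6)  cross = 12·6 − 18.5·6.5 = -48.2500; (r_i+r_j)·cross = 30.5·-48.2500 = -1471.6250
edge 4: (18.5,6)→(20,24)  cross = 18.5·24 − 20·6 = 324.0000; (r_i+r_j)·cross = 38.5·324.0000 = 12474.0000
edge 5: (20,24)→(13,37.5)  cross = 20·37.5 − 13·24 = 438.0000; (r_i+r_j)·cross = 33·438.0000 = 14454.0000
edge 6: (13,37.5)→(10.5,40)  cross = 13·40 − 10.5·37.5 = 126.2500; (r_i+r_j)·cross = 23.5·126.2500 = 2966.8750
edge 7: (10.5,40)→(10,39.5)  cross = 10.5·39.5 − 10·40 = 14.7500; (r_i+r_j)·cross = 20.5·14.7500 = 302.3750
edge 8: (10,39.5)→(6,29.5)  cross = 10·29.5 − 6·39.5 = 58.0000; (r_i+r_j)·cross = 16·58.0000 = 928.0000
edge 9: (6,29.5)→(4,23.5)  cross = 6·23.5 − 4·29.5 = 23.0000; (r_i+r_j)·cross = 10·23.0000 = 230.0000
Σcross = 710.5000 → A = |Σcross|/2 = 355.2500 mm²
Σ(r_i+r_j)·cross = 26451.7500 → first moment M = |Σ|/6 = 4408.6250
R_c = M/A = 4408.6250/355.2500 = 12.4099 mm
θ = 354° = 6.178466 rad
V = θ·R_c·A = 6.178466·12.4099·355.2500 = 27238.538 mm³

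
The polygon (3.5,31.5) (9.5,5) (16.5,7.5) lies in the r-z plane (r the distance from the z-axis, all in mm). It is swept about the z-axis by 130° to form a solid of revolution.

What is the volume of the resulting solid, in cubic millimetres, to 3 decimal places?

Volume = 2236.690 mm³

Profile (r,z), 3 vertices: (3.5,31.5) (9.5,5) (16.5,7.5)
edge 0: (3.5,31.5)→(9.5,5)  cross = 3.5·5 − 9.5·31.5 = -281.7500; (r_i+r_j)·cross = 13·-281.7500 = -3662.7500
edge 1: (9.5,5)→(16.5,7.5)  cross = 9.5·7.5 − 16.5·5 = -11.2500; (r_i+r_j)·cross = 26·-11.2500 = -292.5000
edge 2: (16.5,7.5)→(3.5,31.5)  cross = 16.5·31.5 − 3.5·7.5 = 493.5000; (r_i+r_j)·cross = 20·493.5000 = 9870.0000
Σcross = 200.5000 → A = |Σcross|/2 = 100.2500 mm²
Σ(r_i+r_j)·cross = 5914.7500 → first moment M = |Σ|/6 = 985.7917
R_c = M/A = 985.7917/100.2500 = 9.8333 mm
θ = 130° = 2.268928 rad
V = θ·R_c·A = 2.268928·9.8333·100.2500 = 2236.690 mm³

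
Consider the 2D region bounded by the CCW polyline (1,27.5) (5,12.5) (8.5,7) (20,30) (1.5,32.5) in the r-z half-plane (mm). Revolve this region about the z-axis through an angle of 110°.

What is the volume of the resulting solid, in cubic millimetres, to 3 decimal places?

Volume = 4670.065 mm³

Profile (r,z), 5 vertices: (1,27.5) (5,12.5) (8.5,7) (20,30) (1.5,32.5)
edge 0: (1,27.5)→(5,12.5)  cross = 1·12.5 − 5·27.5 = -125.0000; (r_i+r_j)·cross = 6·-125.0000 = -750.0000
edge 1: (5,12.5)→(8.5,7)  cross = 5·7 − 8.5·12.5 = -71.2500; (r_i+r_j)·cross = 13.5·-71.2500 = -961.8750
edge 2: (8.5,7)→(20,30)  cross = 8.5·30 − 20·7 = 115.0000; (r_i+r_j)·cross = 28.5·115.0000 = 3277.5000
edge 3: (20,30)→(1.5,32.5)  cross = 20·32.5 − 1.5·30 = 605.0000; (r_i+r_j)·cross = 21.5·605.0000 = 13007.5000
edge 4: (1.5,32.5)→(1,27.5)  cross = 1.5·27.5 − 1·32.5 = 8.7500; (r_i+r_j)·cross = 2.5·8.7500 = 21.8750
Σcross = 532.5000 → A = |Σcross|/2 = 266.2500 mm²
Σ(r_i+r_j)·cross = 14595.0000 → first moment M = |Σ|/6 = 2432.5000
R_c = M/A = 2432.5000/266.2500 = 9.1362 mm
θ = 110° = 1.919862 rad
V = θ·R_c·A = 1.919862·9.1362·266.2500 = 4670.065 mm³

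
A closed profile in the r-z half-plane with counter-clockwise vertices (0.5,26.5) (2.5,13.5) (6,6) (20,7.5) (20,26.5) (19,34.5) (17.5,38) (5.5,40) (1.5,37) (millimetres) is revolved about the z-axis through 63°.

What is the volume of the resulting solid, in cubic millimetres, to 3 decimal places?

Profile (r,z), 9 vertices: (0.5,26.5) (2.5,13.5) (6,6) (20,7.5) (20,26.5) (19,34.5) (17.5,38) (5.5,40) (1.5,37)
edge 0: (0.5,26.5)→(2.5,13.5)  cross = 0.5·13.5 − 2.5·26.5 = -59.5000; (r_i+r_j)·cross = 3·-59.5000 = -178.5000
edge 1: (2.5,13.5)→(6,6)  cross = 2.5·6 − 6·13.5 = -66.0000; (r_i+r_j)·cross = 8.5·-66.0000 = -561.0000
edge 2: (6,6)→(20,7.5)  cross = 6·7.5 − 20·6 = -75.0000; (r_i+r_j)·cross = 26·-75.0000 = -1950.0000
edge 3: (20,7.5)→(20,26.5)  cross = 20·26.5 − 20·7.5 = 380.0000; (r_i+r_j)·cross = 40·380.0000 = 15200.0000
edge 4: (20,26.5)→(19,34.5)  cross = 20·34.5 − 19·26.5 = 186.5000; (r_i+r_j)·cross = 39·186.5000 = 7273.5000
edge 5: (19,34.5)→(17.5,38)  cross = 19·38 − 17.5·34.5 = 118.2500; (r_i+r_j)·cross = 36.5·118.2500 = 4316.1250
edge 6: (17.5,38)→(5.5,40)  cross = 17.5·40 − 5.5·38 = 491.0000; (r_i+r_j)·cross = 23·491.0000 = 11293.0000
edge 7: (5.5,40)→(1.5,37)  cross = 5.5·37 − 1.5·40 = 143.5000; (r_i+r_j)·cross = 7·143.5000 = 1004.5000
edge 8: (1.5,37)→(0.5,26.5)  cross = 1.5·26.5 − 0.5·37 = 21.2500; (r_i+r_j)·cross = 2·21.2500 = 42.5000
Σcross = 1140.0000 → A = |Σcross|/2 = 570.0000 mm²
Σ(r_i+r_j)·cross = 36440.1250 → first moment M = |Σ|/6 = 6073.3542
R_c = M/A = 6073.3542/570.0000 = 10.6550 mm
θ = 63° = 1.099557 rad
V = θ·R_c·A = 1.099557·10.6550·570.0000 = 6678.002 mm³

Volume = 6678.002 mm³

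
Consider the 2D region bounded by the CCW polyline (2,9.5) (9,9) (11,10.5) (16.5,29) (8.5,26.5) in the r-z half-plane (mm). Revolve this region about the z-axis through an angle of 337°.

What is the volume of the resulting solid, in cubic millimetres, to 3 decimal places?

Profile (r,z), 5 vertices: (2,9.5) (9,9) (11,10.5) (16.5,29) (8.5,26.5)
edge 0: (2,9.5)→(9,9)  cross = 2·9 − 9·9.5 = -67.5000; (r_i+r_j)·cross = 11·-67.5000 = -742.5000
edge 1: (9,9)→(11,10.5)  cross = 9·10.5 − 11·9 = -4.5000; (r_i+r_j)·cross = 20·-4.5000 = -90.0000
edge 2: (11,10.5)→(16.5,29)  cross = 11·29 − 16.5·10.5 = 145.7500; (r_i+r_j)·cross = 27.5·145.7500 = 4008.1250
edge 3: (16.5,29)→(8.5,26.5)  cross = 16.5·26.5 − 8.5·29 = 190.7500; (r_i+r_j)·cross = 25·190.7500 = 4768.7500
edge 4: (8.5,26.5)→(2,9.5)  cross = 8.5·9.5 − 2·26.5 = 27.7500; (r_i+r_j)·cross = 10.5·27.7500 = 291.3750
Σcross = 292.2500 → A = |Σcross|/2 = 146.1250 mm²
Σ(r_i+r_j)·cross = 8235.7500 → first moment M = |Σ|/6 = 1372.6250
R_c = M/A = 1372.6250/146.1250 = 9.3935 mm
θ = 337° = 5.881760 rad
V = θ·R_c·A = 5.881760·9.3935·146.1250 = 8073.450 mm³

Volume = 8073.450 mm³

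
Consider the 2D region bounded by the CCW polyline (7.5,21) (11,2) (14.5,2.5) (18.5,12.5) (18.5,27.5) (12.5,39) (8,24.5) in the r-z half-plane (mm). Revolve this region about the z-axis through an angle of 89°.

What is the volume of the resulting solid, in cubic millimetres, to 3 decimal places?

Volume = 5705.041 mm³

Profile (r,z), 7 vertices: (7.5,21) (11,2) (14.5,2.5) (18.5,12.5) (18.5,27.5) (12.5,39) (8,24.5)
edge 0: (7.5,21)→(11,2)  cross = 7.5·2 − 11·21 = -216.0000; (r_i+r_j)·cross = 18.5·-216.0000 = -3996.0000
edge 1: (11,2)→(14.5,2.5)  cross = 11·2.5 − 14.5·2 = -1.5000; (r_i+r_j)·cross = 25.5·-1.5000 = -38.2500
edge 2: (14.5,2.5)→(18.5,12.5)  cross = 14.5·12.5 − 18.5·2.5 = 135.0000; (r_i+r_j)·cross = 33·135.0000 = 4455.0000
edge 3: (18.5,12.5)→(18.5,27.5)  cross = 18.5·27.5 − 18.5·12.5 = 277.5000; (r_i+r_j)·cross = 37·277.5000 = 10267.5000
edge 4: (18.5,27.5)→(12.5,39)  cross = 18.5·39 − 12.5·27.5 = 377.7500; (r_i+r_j)·cross = 31·377.7500 = 11710.2500
edge 5: (12.5,39)→(8,24.5)  cross = 12.5·24.5 − 8·39 = -5.7500; (r_i+r_j)·cross = 20.5·-5.7500 = -117.8750
edge 6: (8,24.5)→(7.5,21)  cross = 8·21 − 7.5·24.5 = -15.7500; (r_i+r_j)·cross = 15.5·-15.7500 = -244.1250
Σcross = 551.2500 → A = |Σcross|/2 = 275.6250 mm²
Σ(r_i+r_j)·cross = 22036.5000 → first moment M = |Σ|/6 = 3672.7500
R_c = M/A = 3672.7500/275.6250 = 13.3252 mm
θ = 89° = 1.553343 rad
V = θ·R_c·A = 1.553343·13.3252·275.6250 = 5705.041 mm³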